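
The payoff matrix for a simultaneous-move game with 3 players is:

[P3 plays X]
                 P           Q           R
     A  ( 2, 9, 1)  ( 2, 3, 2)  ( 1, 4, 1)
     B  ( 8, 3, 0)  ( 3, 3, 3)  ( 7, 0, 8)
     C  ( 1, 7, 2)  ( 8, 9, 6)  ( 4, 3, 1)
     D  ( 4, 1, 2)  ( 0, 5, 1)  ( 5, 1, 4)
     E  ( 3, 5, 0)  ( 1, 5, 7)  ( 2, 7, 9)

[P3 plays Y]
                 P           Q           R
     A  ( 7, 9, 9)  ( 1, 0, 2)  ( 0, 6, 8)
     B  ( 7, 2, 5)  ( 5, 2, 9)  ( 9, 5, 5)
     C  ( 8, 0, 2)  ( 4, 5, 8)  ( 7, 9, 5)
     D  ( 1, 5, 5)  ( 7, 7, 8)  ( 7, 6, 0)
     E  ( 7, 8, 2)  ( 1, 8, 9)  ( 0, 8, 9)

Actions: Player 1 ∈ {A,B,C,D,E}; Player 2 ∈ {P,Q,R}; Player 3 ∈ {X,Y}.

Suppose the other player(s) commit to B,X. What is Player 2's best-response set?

argmax u_2 = {P,Q}

u_2(P vs B,X) = 3
u_2(Q vs B,X) = 3
u_2(R vs B,X) = 0
max payoff 3 at {P,Q}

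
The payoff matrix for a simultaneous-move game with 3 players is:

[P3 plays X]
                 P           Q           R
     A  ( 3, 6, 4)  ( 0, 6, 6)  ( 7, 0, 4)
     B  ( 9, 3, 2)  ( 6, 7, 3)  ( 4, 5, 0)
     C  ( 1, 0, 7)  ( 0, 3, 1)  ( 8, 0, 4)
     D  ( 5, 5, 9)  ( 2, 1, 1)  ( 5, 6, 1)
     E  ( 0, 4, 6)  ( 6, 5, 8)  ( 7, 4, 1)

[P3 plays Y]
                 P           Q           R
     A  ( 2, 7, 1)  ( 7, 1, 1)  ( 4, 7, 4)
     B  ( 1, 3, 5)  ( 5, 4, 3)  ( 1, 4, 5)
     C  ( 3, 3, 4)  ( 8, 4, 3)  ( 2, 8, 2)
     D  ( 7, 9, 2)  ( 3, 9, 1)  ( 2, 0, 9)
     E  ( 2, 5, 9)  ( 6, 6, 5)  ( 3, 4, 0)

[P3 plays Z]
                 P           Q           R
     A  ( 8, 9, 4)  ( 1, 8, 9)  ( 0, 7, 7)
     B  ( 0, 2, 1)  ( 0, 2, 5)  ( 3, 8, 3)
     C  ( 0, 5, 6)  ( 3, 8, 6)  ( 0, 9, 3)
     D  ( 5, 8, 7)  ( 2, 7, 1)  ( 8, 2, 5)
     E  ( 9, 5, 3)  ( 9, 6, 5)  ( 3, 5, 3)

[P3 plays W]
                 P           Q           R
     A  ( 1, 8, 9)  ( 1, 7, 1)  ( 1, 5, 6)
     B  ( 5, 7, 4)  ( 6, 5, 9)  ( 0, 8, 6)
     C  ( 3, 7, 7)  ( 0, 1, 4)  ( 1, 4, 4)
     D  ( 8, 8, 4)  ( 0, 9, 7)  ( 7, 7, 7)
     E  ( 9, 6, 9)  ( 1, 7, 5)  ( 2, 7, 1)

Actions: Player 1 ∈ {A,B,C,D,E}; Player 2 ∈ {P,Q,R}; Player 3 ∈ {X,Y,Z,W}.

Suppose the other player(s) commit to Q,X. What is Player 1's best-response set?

BR_1 = {B,E}

u_1(A vs Q,X) = 0
u_1(B vs Q,X) = 6
u_1(C vs Q,X) = 0
u_1(D vs Q,X) = 2
u_1(E vs Q,X) = 6
max payoff 6 at {B,E}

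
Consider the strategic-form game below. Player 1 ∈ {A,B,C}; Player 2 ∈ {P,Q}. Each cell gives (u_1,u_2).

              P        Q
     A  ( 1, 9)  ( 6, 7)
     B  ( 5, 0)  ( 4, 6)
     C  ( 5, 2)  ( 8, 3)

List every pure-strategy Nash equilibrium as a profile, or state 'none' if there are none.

Nash profiles: (C,Q)

(A,P): not NE [P1→C gives 5>1]
(A,Q): not NE [P1→C gives 8>6; P2→P gives 9>7]
(B,P): not NE [P2→Q gives 6>0]
(B,Q): not NE [P1→C gives 8>4]
(C,P): not NE [P2→Q gives 3>2]
(C,Q): NE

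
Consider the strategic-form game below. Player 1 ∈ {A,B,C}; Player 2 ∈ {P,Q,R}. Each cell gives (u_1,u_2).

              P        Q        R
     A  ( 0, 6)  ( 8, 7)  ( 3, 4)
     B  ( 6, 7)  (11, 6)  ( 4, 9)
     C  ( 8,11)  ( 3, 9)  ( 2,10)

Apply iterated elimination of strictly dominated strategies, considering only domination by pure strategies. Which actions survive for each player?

P1 drop A (B beats it: P:6>0 Q:11>8 R:4>3)
P2 drop Q (P beats it: B:7>6 C:11>9)
P1→{B,C} P2→{P,R}

IESDS → P1:{B,C} P2:{P,R}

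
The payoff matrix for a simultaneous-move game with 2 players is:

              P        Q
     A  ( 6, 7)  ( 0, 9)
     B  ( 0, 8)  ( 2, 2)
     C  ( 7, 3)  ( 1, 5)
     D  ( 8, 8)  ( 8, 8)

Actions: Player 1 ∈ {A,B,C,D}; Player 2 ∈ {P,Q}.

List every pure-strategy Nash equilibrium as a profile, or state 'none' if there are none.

(A,P): not NE [P1→D gives 8>6; P2→Q gives 9>7]
(A,Q): not NE [P1→D gives 8>0]
(B,P): not NE [P1→D gives 8>0]
(B,Q): not NE [P1→D gives 8>2; P2→P gives 8>2]
(C,P): not NE [P1→D gives 8>7; P2→Q gives 5>3]
(C,Q): not NE [P1→D gives 8>1]
(D,P): NE
(D,Q): NE

PSNE = {(D,P), (D,Q)}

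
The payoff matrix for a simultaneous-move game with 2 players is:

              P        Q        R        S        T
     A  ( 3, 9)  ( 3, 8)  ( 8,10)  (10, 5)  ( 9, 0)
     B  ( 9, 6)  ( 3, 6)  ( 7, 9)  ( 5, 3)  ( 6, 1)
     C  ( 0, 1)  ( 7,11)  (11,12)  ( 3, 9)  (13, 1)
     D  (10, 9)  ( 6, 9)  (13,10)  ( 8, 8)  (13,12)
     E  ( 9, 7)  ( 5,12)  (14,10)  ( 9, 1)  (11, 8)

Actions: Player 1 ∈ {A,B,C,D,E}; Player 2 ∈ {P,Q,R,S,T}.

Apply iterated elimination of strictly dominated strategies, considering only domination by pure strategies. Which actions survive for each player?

P1 drop B (D beats it: P:10>9 Q:6>3 R:13>7 S:8>5 T:13>6)
P2 drop P (R beats it: A:10>9 C:12>1 D:10>9 E:10>7)
P2 drop S (Q beats it: A:8>5 C:11>9 D:9>8 E:12>1)
P1 drop A (C beats it: Q:7>3 R:11>8 T:13>9)
P1→{C,D,E} P2→{Q,R,T}

Survivors P1:{C,D,E} P2:{Q,R,T}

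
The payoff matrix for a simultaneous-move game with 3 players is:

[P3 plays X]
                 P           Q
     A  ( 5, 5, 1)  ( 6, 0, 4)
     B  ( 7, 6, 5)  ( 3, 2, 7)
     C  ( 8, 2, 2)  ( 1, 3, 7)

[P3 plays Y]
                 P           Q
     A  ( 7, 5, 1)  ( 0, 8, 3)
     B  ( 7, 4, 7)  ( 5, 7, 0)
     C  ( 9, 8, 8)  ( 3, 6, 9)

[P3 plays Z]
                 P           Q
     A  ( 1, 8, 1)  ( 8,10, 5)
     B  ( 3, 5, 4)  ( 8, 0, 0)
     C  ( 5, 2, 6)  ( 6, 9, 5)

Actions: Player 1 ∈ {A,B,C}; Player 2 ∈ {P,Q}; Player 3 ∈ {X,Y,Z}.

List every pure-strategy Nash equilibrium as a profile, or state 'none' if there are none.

PSNE = {(A,Q,Z), (C,P,Y)}

(A,P,X): not NE [P1→C gives 8>5]
(A,P,Y): not NE [P1→C gives 9>7; P2→Q gives 8>5]
(A,P,Z): not NE [P1→C gives 5>1; P2→Q gives 10>8]
(A,Q,X): not NE [P2→P gives 5>0; P3→Z gives 5>4]
(A,Q,Y): not NE [P1→B gives 5>0; P3→Z gives 5>3]
(A,Q,Z): NE
(B,P,X): not NE [P1→C gives 8>7; P3→Y gives 7>5]
(B,P,Y): not NE [P1→C gives 9>7; P2→Q gives 7>4]
(B,P,Z): not NE [P1→C gives 5>3; P3→Y gives 7>4]
(B,Q,X): not NE [P1→A gives 6>3; P2→P gives 6>2]
(B,Q,Y): not NE [P3→X gives 7>0]
(B,Q,Z): not NE [P2→P gives 5>0; P3→X gives 7>0]
(C,P,X): not NE [P2→Q gives 3>2; P3→Y gives 8>2]
(C,P,Y): NE
(C,P,Z): not NE [P2→Q gives 9>2; P3→Y gives 8>6]
(C,Q,X): not NE [P1→A gives 6>1; P3→Y gives 9>7]
(C,Q,Y): not NE [P1→B gives 5>3; P2→P gives 8>6]
(C,Q,Z): not NE [P1→B gives 8>6; P3→Y gives 9>5]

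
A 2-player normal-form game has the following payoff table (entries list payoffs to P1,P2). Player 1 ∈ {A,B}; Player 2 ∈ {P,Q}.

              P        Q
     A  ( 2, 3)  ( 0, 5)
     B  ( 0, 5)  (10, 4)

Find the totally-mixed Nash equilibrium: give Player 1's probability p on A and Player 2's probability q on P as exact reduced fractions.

P1 indiff ⇒ q·2+(1-q)·0 = q·0+(1-q)·10 ⇒ q(2) = (1-q)(10) ⇒ q = 5/6
P2 indiff ⇒ p·3+(1-p)·5 = p·5+(1-p)·4 ⇒ p(-2) = (1-p)(-1) ⇒ p = 1/3

p=1/3, q=5/6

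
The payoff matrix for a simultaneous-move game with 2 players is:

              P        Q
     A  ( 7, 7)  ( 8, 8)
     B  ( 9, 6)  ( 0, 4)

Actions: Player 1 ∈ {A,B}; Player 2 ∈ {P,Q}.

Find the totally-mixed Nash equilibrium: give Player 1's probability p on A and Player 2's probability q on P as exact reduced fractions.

P1 mixes 2/3 on A; P2 mixes 4/5 on P

P1 indiff ⇒ q·7+(1-q)·8 = q·9+(1-q)·0 ⇒ q(-2) = (1-q)(-8) ⇒ q = 4/5
P2 indiff ⇒ p·7+(1-p)·6 = p·8+(1-p)·4 ⇒ p(-1) = (1-p)(-2) ⇒ p = 2/3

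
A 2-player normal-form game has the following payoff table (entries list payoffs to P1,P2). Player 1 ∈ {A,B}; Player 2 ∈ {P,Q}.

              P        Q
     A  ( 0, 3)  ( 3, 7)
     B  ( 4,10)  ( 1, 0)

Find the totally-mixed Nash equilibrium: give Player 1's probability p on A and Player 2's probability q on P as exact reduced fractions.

P1 mixes 5/7 on A; P2 mixes 1/3 on P

P1 indiff ⇒ q·0+(1-q)·3 = q·4+(1-q)·1 ⇒ q(-4) = (1-q)(-2) ⇒ q = 1/3
P2 indiff ⇒ p·3+(1-p)·10 = p·7+(1-p)·0 ⇒ p(-4) = (1-p)(-10) ⇒ p = 5/7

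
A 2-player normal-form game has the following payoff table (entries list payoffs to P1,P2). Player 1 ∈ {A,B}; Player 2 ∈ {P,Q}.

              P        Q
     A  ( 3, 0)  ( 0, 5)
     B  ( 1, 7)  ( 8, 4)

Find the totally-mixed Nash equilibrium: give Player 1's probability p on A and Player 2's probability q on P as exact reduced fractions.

P1 indiff ⇒ q·3+(1-q)·0 = q·1+(1-q)·8 ⇒ q(2) = (1-q)(8) ⇒ q = 4/5
P2 indiff ⇒ p·0+(1-p)·7 = p·5+(1-p)·4 ⇒ p(-5) = (1-p)(-3) ⇒ p = 3/8

P1 mixes 3/8 on A; P2 mixes 4/5 on P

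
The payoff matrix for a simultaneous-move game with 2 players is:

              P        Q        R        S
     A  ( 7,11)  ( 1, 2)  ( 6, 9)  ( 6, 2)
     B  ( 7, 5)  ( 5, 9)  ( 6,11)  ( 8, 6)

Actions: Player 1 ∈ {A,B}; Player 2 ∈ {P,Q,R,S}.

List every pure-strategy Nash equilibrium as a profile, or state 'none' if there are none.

(A,P): NE
(A,Q): not NE [P1→B gives 5>1; P2→P gives 11>2]
(A,R): not NE [P2→P gives 11>9]
(A,S): not NE [P1→B gives 8>6; P2→P gives 11>2]
(B,P): not NE [P2→R gives 11>5]
(B,Q): not NE [P2→R gives 11>9]
(B,R): NE
(B,S): not NE [P2→R gives 11>6]

NE set: (A,P), (B,R)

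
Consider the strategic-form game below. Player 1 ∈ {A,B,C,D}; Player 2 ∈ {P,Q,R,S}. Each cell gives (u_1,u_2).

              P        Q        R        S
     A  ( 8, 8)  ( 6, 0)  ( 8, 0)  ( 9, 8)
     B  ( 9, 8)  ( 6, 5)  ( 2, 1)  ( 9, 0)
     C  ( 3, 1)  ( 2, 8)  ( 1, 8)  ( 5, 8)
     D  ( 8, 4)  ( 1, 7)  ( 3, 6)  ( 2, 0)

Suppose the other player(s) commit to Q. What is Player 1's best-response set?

BR_1 = {A,B}

u_1(A vs Q) = 6
u_1(B vs Q) = 6
u_1(C vs Q) = 2
u_1(D vs Q) = 1
max payoff 6 at {A,B}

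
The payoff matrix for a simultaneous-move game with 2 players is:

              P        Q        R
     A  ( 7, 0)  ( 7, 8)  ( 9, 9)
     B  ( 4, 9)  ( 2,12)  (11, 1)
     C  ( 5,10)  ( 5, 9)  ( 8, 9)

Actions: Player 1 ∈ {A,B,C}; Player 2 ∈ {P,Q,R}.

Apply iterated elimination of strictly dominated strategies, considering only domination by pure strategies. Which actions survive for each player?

Survivors P1:{A,B} P2:{Q,R}

P1 drop C (A beats it: P:7>5 Q:7>5 R:9>8)
P2 drop P (Q beats it: A:8>0 B:12>9)
P1→{A,B} P2→{Q,R}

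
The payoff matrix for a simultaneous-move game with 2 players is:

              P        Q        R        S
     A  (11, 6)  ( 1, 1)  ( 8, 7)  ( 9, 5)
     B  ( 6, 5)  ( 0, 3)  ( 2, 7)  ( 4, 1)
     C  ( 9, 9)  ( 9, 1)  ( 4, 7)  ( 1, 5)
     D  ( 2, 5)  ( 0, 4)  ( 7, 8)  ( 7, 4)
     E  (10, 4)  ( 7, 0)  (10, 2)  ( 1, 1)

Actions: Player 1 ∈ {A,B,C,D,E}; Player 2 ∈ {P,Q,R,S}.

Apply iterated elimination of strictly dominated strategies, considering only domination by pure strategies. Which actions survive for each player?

P1 drop B (A beats it: P:11>6 Q:1>0 R:8>2 S:9>4)
P1 drop D (A beats it: P:11>2 Q:1>0 R:8>7 S:9>7)
P2 drop Q (P beats it: A:6>1 C:9>1 E:4>0)
P1 drop C (A beats it: P:11>9 R:8>4 S:9>1)
P2 drop S (P beats it: A:6>5 E:4>1)
P1→{A,E} P2→{P,R}

Remaining: P1:{A,E} P2:{P,R}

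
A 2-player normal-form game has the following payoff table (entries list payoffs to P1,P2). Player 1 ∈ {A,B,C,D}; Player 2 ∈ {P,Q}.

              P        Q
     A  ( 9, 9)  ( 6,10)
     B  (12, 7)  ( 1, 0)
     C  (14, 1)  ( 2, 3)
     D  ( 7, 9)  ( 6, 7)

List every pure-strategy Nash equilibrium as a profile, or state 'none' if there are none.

Nash profiles: (A,Q)

(A,P): not NE [P1→C gives 14>9; P2→Q gives 10>9]
(A,Q): NE
(B,P): not NE [P1→C gives 14>12]
(B,Q): not NE [P1→D gives 6>1; P2→P gives 7>0]
(C,P): not NE [P2→Q gives 3>1]
(C,Q): not NE [P1→D gives 6>2]
(D,P): not NE [P1→C gives 14>7]
(D,Q): not NE [P2→P gives 9>7]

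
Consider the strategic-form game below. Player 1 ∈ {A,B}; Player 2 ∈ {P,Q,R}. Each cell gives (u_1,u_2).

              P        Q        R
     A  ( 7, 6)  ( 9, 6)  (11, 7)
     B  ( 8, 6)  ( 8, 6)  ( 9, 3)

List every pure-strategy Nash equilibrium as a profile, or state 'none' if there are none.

(A,P): not NE [P1→B gives 8>7; P2→R gives 7>6]
(A,Q): not NE [P2→R gives 7>6]
(A,R): NE
(B,P): NE
(B,Q): not NE [P1→A gives 9>8]
(B,R): not NE [P1→A gives 11>9; P2→Q gives 6>3]

PSNE = {(A,R), (B,P)}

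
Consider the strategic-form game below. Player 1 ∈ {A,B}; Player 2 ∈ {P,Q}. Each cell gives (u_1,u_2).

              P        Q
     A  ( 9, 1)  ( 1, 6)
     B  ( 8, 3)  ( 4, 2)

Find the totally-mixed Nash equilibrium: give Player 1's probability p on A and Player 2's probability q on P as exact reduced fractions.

p=1/6, q=3/4

P1 indiff ⇒ q·9+(1-q)·1 = q·8+(1-q)·4 ⇒ q(1) = (1-q)(3) ⇒ q = 3/4
P2 indiff ⇒ p·1+(1-p)·3 = p·6+(1-p)·2 ⇒ p(-5) = (1-p)(-1) ⇒ p = 1/6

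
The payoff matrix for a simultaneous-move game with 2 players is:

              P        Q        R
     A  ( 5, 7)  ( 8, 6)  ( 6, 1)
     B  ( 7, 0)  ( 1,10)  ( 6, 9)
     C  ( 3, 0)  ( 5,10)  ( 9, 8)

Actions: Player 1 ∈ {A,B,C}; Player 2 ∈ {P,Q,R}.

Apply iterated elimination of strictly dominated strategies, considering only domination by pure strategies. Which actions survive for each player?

P2 drop R (Q beats it: A:6>1 B:10>9 C:10>8)
P1 drop C (A beats it: P:5>3 Q:8>5)
P1→{A,B} P2→{P,Q}

Remaining: P1:{A,B} P2:{P,Q}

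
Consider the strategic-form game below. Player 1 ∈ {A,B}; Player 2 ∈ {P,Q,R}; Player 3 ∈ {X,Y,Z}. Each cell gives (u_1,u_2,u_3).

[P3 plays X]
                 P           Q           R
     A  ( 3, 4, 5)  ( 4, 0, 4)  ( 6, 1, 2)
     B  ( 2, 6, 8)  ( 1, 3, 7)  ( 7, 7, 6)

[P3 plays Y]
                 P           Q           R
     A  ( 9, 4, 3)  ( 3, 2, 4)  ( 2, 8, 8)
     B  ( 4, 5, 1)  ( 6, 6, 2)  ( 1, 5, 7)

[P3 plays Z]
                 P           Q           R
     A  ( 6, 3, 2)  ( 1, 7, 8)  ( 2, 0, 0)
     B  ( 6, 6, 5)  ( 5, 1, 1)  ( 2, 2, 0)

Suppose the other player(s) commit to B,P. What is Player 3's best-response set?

argmax u_3 = {X}

u_3(X vs B,P) = 8
u_3(Y vs B,P) = 1
u_3(Z vs B,P) = 5
max payoff 8 at {X}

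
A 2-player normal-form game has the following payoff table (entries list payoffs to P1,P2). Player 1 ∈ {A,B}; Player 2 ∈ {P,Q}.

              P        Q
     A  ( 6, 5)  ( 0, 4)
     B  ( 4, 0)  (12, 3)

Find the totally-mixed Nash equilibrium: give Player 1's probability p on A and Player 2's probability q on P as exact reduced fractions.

P1 indiff ⇒ q·6+(1-q)·0 = q·4+(1-q)·12 ⇒ q(2) = (1-q)(12) ⇒ q = 6/7
P2 indiff ⇒ p·5+(1-p)·0 = p·4+(1-p)·3 ⇒ p(1) = (1-p)(3) ⇒ p = 3/4

P1 mixes 3/4 on A; P2 mixes 6/7 on P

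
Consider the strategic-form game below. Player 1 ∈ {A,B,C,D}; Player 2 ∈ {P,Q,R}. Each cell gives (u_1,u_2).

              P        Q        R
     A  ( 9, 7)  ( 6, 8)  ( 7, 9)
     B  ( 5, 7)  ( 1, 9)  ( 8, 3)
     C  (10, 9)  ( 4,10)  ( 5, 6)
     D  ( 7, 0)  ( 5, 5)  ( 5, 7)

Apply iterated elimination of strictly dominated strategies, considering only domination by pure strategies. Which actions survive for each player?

P1 drop D (A beats it: P:9>7 Q:6>5 R:7>5)
P2 drop P (Q beats it: A:8>7 B:9>7 C:10>9)
P1 drop C (A beats it: Q:6>4 R:7>5)
P1→{A,B} P2→{Q,R}

Remaining: P1:{A,B} P2:{Q,R}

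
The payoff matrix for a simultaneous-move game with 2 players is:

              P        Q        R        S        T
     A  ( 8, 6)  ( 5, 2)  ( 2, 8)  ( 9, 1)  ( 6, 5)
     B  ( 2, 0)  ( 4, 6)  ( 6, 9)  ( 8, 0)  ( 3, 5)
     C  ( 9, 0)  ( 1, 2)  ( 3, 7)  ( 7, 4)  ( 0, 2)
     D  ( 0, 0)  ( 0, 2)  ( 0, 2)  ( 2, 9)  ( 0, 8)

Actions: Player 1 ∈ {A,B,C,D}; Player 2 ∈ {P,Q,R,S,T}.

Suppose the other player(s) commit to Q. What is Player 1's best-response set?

argmax u_1 = {A}

u_1(A vs Q) = 5
u_1(B vs Q) = 4
u_1(C vs Q) = 1
u_1(D vs Q) = 0
max payoff 5 at {A}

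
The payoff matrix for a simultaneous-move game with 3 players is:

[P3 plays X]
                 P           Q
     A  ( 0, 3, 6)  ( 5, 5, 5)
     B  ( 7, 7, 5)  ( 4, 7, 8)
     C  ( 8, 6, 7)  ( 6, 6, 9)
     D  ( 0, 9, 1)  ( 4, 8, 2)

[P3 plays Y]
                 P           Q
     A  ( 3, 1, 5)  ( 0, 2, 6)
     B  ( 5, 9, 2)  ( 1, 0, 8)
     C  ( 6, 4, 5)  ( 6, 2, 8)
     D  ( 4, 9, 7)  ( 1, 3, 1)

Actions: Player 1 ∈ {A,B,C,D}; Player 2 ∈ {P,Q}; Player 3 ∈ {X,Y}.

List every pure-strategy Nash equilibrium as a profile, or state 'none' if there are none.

(A,P,X): not NE [P1→C gives 8>0; P2→Q gives 5>3]
(A,P,Y): not NE [P1→C gives 6>3; P2→Q gives 2>1; P3→X gives 6>5]
(A,Q,X): not NE [P1→C gives 6>5; P3→Y gives 6>5]
(A,Q,Y): not NE [P1→C gives 6>0]
(B,P,X): not NE [P1→C gives 8>7]
(B,P,Y): not NE [P1→C gives 6>5; P3→X gives 5>2]
(B,Q,X): not NE [P1→C gives 6>4]
(B,Q,Y): not NE [P1→C gives 6>1; P2→P gives 9>0]
(C,P,X): NE
(C,P,Y): not NE [P3→X gives 7>5]
(C,Q,X): NE
(C,Q,Y): not NE [P2→P gives 4>2; P3→X gives 9>8]
(D,P,X): not NE [P1→C gives 8>0; P3→Y gives 7>1]
(D,P,Y): not NE [P1→C gives 6>4]
(D,Q,X): not NE [P1→C gives 6>4; P2→P gives 9>8]
(D,Q,Y): not NE [P1→C gives 6>1; P2→P gives 9>3; P3→X gives 2>1]

NE set: (C,P,X), (C,Q,X)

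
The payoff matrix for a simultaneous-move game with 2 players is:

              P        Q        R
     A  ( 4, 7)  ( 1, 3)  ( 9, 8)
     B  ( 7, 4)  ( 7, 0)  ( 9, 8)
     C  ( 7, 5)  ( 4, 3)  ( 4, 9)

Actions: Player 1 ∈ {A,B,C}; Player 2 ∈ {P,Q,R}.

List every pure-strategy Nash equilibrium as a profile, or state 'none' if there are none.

PSNE = {(A,R), (B,R)}

(A,P): not NE [P1→C gives 7>4; P2→R gives 8>7]
(A,Q): not NE [P1→B gives 7>1; P2→R gives 8>3]
(A,R): NE
(B,P): not NE [P2→R gives 8>4]
(B,Q): not NE [P2→R gives 8>0]
(B,R): NE
(C,P): not NE [P2→R gives 9>5]
(C,Q): not NE [P1→B gives 7>4; P2→R gives 9>3]
(C,R): not NE [P1→B gives 9>4]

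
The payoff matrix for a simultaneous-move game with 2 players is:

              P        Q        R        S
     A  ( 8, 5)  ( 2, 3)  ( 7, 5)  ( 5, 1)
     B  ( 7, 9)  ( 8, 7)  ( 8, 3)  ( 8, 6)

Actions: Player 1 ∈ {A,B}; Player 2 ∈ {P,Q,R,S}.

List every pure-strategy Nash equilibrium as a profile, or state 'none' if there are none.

PSNE = {(A,P)}

(A,P): NE
(A,Q): not NE [P1→B gives 8>2; P2→R gives 5>3]
(A,R): not NE [P1→B gives 8>7]
(A,S): not NE [P1→B gives 8>5; P2→R gives 5>1]
(B,P): not NE [P1→A gives 8>7]
(B,Q): not NE [P2→P gives 9>7]
(B,R): not NE [P2→P gives 9>3]
(B,S): not NE [P2→P gives 9>6]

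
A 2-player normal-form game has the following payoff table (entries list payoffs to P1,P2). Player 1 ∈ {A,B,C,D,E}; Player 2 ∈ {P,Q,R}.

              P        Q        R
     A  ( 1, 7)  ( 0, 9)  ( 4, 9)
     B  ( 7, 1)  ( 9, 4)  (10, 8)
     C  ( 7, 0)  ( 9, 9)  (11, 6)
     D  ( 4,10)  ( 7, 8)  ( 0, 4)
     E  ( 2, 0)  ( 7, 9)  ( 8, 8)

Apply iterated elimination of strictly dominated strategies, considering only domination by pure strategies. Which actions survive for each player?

P1 drop A (B beats it: P:7>1 Q:9>0 R:10>4)
P1 drop D (B beats it: P:7>4 Q:9>7 R:10>0)
P1 drop E (B beats it: P:7>2 Q:9>7 R:10>8)
P2 drop P (Q beats it: B:4>1 C:9>0)
P1→{B,C} P2→{Q,R}

Remaining: P1:{B,C} P2:{Q,R}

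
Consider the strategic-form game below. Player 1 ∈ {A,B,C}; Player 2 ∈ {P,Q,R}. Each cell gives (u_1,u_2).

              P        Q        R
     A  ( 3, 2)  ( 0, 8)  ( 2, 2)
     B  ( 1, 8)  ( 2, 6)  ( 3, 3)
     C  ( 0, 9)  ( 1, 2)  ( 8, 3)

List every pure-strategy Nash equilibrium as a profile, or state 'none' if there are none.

(A,P): not NE [P2→Q gives 8>2]
(A,Q): not NE [P1→B gives 2>0]
(A,R): not NE [P1→C gives 8>2; P2→Q gives 8>2]
(B,P): not NE [P1→A gives 3>1]
(B,Q): not NE [P2→P gives 8>6]
(B,R): not NE [P1→C gives 8>3; P2→P gives 8>3]
(C,P): not NE [P1→A gives 3>0]
(C,Q): not NE [P1→B gives 2>1; P2→P gives 9>2]
(C,R): not NE [P2→P gives 9>3]

Equilibria: none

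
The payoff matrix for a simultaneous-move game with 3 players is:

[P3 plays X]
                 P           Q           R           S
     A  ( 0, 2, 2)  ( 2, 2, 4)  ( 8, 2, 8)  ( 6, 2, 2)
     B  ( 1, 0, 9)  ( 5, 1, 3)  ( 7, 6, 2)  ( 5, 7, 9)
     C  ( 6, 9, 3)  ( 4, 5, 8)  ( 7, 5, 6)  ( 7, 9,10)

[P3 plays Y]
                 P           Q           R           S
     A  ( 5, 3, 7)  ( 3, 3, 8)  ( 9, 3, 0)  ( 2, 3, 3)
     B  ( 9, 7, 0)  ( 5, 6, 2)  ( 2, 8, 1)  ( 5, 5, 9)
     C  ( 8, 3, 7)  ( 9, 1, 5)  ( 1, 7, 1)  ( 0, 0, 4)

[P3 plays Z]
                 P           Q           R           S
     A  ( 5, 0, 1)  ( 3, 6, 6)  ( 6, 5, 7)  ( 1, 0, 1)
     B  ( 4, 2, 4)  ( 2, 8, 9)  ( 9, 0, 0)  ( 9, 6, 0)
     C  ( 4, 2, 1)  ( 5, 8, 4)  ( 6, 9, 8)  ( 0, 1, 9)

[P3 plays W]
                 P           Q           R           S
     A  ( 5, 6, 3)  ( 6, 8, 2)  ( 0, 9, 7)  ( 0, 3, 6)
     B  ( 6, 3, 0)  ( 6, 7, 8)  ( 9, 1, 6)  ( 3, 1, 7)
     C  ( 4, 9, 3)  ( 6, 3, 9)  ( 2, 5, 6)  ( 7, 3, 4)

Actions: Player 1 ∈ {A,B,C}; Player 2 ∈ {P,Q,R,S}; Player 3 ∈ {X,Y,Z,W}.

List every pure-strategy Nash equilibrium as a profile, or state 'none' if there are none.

(A,P,X): not NE [P1→C gives 6>0; P3→Y gives 7>2]
(A,P,Y): not NE [P1→B gives 9>5]
(A,P,Z): not NE [P2→Q gives 6>0; P3→Y gives 7>1]
(A,P,W): not NE [P1→B gives 6>5; P2→R gives 9>6; P3→Y gives 7>3]
(A,Q,X): not NE [P1→B gives 5>2; P3→Y gives 8>4]
(A,Q,Y): not NE [P1→C gives 9>3]
(A,Q,Z): not NE [P1→C gives 5>3; P3→Y gives 8>6]
(A,Q,W): not NE [P2→R gives 9>8; P3→Y gives 8>2]
(A,R,X): NE
(A,R,Y): not NE [P3→X gives 8>0]
(A,R,Z): not NE [P1→B gives 9>6; P2→Q gives 6>5; P3→X gives 8>7]
(A,R,W): not NE [P1→B gives 9>0; P3→X gives 8>7]
(A,S,X): not NE [P1→C gives 7>6; P3→W gives 6>2]
(A,S,Y): not NE [P1→B gives 5>2; P3→W gives 6>3]
(A,S,Z): not NE [P1→B gives 9>1; P2→Q gives 6>0; P3→W gives 6>1]
(A,S,W): not NE [P1→C gives 7>0; P2→R gives 9>3]
(B,P,X): not NE [P1→C gives 6>1; P2→S gives 7>0]
(B,P,Y): not NE [P2→R gives 8>7; P3→X gives 9>0]
(B,P,Z): not NE [P1→A gives 5>4; P2→Q gives 8>2; P3→X gives 9>4]
(B,P,W): not NE [P2→Q gives 7>3; P3→X gives 9>0]
(B,Q,X): not NE [P2→S gives 7>1; P3→Z gives 9>3]
(B,Q,Y): not NE [P1→C gives 9>5; P2→R gives 8>6; P3→Z gives 9>2]
(B,Q,Z): not NE [P1→C gives 5>2]
(B,Q,W): not NE [P3→Z gives 9>8]
(B,R,X): not NE [P1→A gives 8>7; P2→S gives 7>6; P3→W gives 6>2]
(B,R,Y): not NE [P1→A gives 9>2; P3→W gives 6>1]
(B,R,Z): not NE [P2→Q gives 8>0; P3→W gives 6>0]
(B,R,W): not NE [P2→Q gives 7>1]
(B,S,X): not NE [P1→C gives 7>5]
(B,S,Y): not NE [P2→R gives 8>5]
(B,S,Z): not NE [P2→Q gives 8>6; P3→Y gives 9>0]
(B,S,W): not NE [P1→C gives 7>3; P2→Q gives 7>1; P3→Y gives 9>7]
(C,P,X): not NE [P3→Y gives 7>3]
(C,P,Y): not NE [P1→B gives 9>8; P2→R gives 7>3]
(C,P,Z): not NE [P1→A gives 5>4; P2→R gives 9>2; P3→Y gives 7>1]
(C,P,W): not NE [P1→B gives 6>4; P3→Y gives 7>3]
(C,Q,X): not NE [P1→B gives 5>4; P2→S gives 9>5; P3→W gives 9>8]
(C,Q,Y): not NE [P2→R gives 7>1; P3→W gives 9>5]
(C,Q,Z): not NE [P2→R gives 9>8; P3→W gives 9>4]
(C,Q,W): not NE [P2→P gives 9>3]
(C,R,X): not NE [P1→A gives 8>7; P2→S gives 9>5; P3→Z gives 8>6]
(C,R,Y): not NE [P1→A gives 9>1; P3→Z gives 8>1]
(C,R,Z): not NE [P1→B gives 9>6]
(C,R,W): not NE [P1→B gives 9>2; P2→P gives 9>5; P3→Z gives 8>6]
(C,S,X): NE
(C,S,Y): not NE [P1→B gives 5>0; P2→R gives 7>0; P3→X gives 10>4]
(C,S,Z): not NE [P1→B gives 9>0; P2→R gives 9>1; P3→X gives 10>9]
(C,S,W): not NE [P2→P gives 9>3; P3→X gives 10>4]

PSNE = {(A,R,X), (C,S,X)}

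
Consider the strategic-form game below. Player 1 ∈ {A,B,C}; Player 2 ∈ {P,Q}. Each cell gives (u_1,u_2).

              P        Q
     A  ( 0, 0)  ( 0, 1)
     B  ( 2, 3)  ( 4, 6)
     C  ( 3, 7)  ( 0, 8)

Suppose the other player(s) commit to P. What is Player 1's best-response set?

u_1(A vs P) = 0
u_1(B vs P) = 2
u_1(C vs P) = 3
max payoff 3 at {C}

P1 best: {C}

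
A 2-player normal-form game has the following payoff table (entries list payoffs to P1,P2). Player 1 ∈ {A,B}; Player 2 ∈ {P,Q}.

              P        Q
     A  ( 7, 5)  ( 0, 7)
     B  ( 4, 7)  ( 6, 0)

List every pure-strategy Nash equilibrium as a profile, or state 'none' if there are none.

PSNE: ∅

(A,P): not NE [P2→Q gives 7>5]
(A,Q): not NE [P1→B gives 6>0]
(B,P): not NE [P1→A gives 7>4]
(B,Q): not NE [P2→P gives 7>0]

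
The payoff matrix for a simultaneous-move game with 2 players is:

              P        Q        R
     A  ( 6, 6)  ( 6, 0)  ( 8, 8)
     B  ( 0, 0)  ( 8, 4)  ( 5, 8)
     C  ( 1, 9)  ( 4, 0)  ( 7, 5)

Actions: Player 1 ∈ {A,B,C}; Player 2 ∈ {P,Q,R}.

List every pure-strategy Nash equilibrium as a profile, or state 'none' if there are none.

(A,P): not NE [P2→R gives 8>6]
(A,Q): not NE [P1→B gives 8>6; P2→R gives 8>0]
(A,R): NE
(B,P): not NE [P1→A gives 6>0; P2→R gives 8>0]
(B,Q): not NE [P2→R gives 8>4]
(B,R): not NE [P1→A gives 8>5]
(C,P): not NE [P1→A gives 6>1]
(C,Q): not NE [P1→B gives 8>4; P2→P gives 9>0]
(C,R): not NE [P1→A gives 8>7; P2→P gives 9>5]

Nash profiles: (A,R)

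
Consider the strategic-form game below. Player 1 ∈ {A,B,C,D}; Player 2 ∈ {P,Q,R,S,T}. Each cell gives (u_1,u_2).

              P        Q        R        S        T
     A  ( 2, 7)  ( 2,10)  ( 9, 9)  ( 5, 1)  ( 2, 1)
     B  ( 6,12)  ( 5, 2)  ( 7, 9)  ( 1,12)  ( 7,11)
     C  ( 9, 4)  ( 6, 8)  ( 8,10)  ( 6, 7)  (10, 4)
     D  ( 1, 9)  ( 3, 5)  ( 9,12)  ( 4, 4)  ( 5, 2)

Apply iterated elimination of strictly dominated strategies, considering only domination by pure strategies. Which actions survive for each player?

Survivors P1:{A,C,D} P2:{Q,R}

P1 drop B (C beats it: P:9>6 Q:6>5 R:8>7 S:6>1 T:10>7)
P2 drop P (R beats it: A:9>7 C:10>4 D:12>9)
P2 drop S (Q beats it: A:10>1 C:8>7 D:5>4)
P2 drop T (Q beats it: A:10>1 C:8>4 D:5>2)
P1→{A,C,D} P2→{Q,R}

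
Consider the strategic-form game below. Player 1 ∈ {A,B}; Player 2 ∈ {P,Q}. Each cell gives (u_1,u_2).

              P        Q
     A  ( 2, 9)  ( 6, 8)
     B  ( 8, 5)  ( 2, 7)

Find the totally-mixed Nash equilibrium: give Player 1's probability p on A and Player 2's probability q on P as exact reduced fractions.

(p,q) = (2/3, 2/5)

P1 indiff ⇒ q·2+(1-q)·6 = q·8+(1-q)·2 ⇒ q(-6) = (1-q)(-4) ⇒ q = 2/5
P2 indiff ⇒ p·9+(1-p)·5 = p·8+(1-p)·7 ⇒ p(1) = (1-p)(2) ⇒ p = 2/3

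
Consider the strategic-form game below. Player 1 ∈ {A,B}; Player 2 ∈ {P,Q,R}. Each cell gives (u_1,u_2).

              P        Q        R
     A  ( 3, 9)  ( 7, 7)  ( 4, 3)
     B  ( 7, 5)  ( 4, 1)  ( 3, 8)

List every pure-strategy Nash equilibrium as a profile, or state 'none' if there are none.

(A,P): not NE [P1→B gives 7>3]
(A,Q): not NE [P2→P gives 9>7]
(A,R): not NE [P2→P gives 9>3]
(B,P): not NE [P2→R gives 8>5]
(B,Q): not NE [P1→A gives 7>4; P2→R gives 8>1]
(B,R): not NE [P1→A gives 4>3]

No pure NE.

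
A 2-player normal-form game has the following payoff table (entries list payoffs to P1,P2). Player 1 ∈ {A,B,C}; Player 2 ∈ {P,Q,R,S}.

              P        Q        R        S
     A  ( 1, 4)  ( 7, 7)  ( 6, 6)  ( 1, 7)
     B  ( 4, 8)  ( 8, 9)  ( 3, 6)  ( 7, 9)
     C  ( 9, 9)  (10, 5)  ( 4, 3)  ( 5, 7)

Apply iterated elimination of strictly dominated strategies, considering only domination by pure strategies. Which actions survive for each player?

Remaining: P1:{B,C} P2:{P,Q,S}

P2 drop R (Q beats it: A:7>6 B:9>6 C:5>3)
P1 drop A (B beats it: P:4>1 Q:8>7 S:7>1)
P1→{B,C} P2→{P,Q,S}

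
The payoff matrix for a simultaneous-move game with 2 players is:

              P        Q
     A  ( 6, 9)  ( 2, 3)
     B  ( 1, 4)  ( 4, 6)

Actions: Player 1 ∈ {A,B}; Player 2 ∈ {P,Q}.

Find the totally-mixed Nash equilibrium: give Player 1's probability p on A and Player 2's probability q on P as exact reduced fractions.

P1 indiff ⇒ q·6+(1-q)·2 = q·1+(1-q)·4 ⇒ q(5) = (1-q)(2) ⇒ q = 2/7
P2 indiff ⇒ p·9+(1-p)·4 = p·3+(1-p)·6 ⇒ p(6) = (1-p)(2) ⇒ p = 1/4

P1 mixes 1/4 on A; P2 mixes 2/7 on P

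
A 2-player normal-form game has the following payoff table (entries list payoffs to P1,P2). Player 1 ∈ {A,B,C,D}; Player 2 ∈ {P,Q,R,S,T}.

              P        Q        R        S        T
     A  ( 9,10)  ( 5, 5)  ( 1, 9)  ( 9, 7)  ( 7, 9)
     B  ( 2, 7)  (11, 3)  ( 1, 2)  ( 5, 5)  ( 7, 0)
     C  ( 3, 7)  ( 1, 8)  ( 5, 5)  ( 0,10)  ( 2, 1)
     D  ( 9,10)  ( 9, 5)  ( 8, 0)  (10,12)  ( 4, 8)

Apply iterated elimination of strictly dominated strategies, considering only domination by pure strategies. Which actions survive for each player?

Survivors P1:{A,D} P2:{P,S}

P1 drop C (D beats it: P:9>3 Q:9>1 R:8>5 S:10>0 T:4>2)
P2 drop Q (P beats it: A:10>5 B:7>3 D:10>5)
P2 drop R (P beats it: A:10>9 B:7>2 D:10>0)
P2 drop T (P beats it: A:10>9 B:7>0 D:10>8)
P1 drop B (A beats it: P:9>2 S:9>5)
P1→{A,D} P2→{P,S}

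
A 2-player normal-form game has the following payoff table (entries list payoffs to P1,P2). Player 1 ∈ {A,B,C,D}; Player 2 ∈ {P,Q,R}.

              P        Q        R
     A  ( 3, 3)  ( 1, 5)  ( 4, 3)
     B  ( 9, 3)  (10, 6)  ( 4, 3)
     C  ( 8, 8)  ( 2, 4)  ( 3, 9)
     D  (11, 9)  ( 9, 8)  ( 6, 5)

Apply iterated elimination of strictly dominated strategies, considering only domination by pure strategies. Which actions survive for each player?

P1 drop A (D beats it: P:11>3 Q:9>1 R:6>4)
P1 drop C (B beats it: P:9>8 Q:10>2 R:4>3)
P2 drop R (Q beats it: B:6>3 D:8>5)
P1→{B,D} P2→{P,Q}

Remaining: P1:{B,D} P2:{P,Q}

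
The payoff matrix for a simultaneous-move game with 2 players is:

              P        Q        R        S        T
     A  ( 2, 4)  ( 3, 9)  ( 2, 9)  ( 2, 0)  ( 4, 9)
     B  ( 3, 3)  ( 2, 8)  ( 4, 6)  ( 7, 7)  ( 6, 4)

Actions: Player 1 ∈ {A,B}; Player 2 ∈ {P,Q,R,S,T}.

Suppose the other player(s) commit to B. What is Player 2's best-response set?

u_2(P vs B) = 3
u_2(Q vs B) = 8
u_2(R vs B) = 6
u_2(S vs B) = 7
u_2(T vs B) = 4
max payoff 8 at {Q}

argmax u_2 = {Q}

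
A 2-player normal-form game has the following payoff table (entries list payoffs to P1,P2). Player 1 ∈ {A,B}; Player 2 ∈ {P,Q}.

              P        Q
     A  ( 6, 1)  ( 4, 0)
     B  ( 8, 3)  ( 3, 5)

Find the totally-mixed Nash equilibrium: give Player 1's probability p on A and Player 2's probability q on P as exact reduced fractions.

P1 indiff ⇒ q·6+(1-q)·4 = q·8+(1-q)·3 ⇒ q(-2) = (1-q)(-1) ⇒ q = 1/3
P2 indiff ⇒ p·1+(1-p)·3 = p·0+(1-p)·5 ⇒ p(1) = (1-p)(2) ⇒ p = 2/3

P1 mixes 2/3 on A; P2 mixes 1/3 on P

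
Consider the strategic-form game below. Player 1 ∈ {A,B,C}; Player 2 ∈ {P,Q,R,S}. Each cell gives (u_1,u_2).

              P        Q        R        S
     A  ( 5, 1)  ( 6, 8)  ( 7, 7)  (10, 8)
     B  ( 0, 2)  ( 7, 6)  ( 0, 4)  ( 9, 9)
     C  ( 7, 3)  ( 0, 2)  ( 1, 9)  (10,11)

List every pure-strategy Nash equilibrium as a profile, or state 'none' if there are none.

PSNE = {(A,S), (C,S)}

(A,P): not NE [P1→C gives 7>5; P2→S gives 8>1]
(A,Q): not NE [P1→B gives 7>6]
(A,R): not NE [P2→S gives 8>7]
(A,S): NE
(B,P): not NE [P1→C gives 7>0; P2→S gives 9>2]
(B,Q): not NE [P2→S gives 9>6]
(B,R): not NE [P1→A gives 7>0; P2→S gives 9>4]
(B,S): not NE [P1→C gives 10>9]
(C,P): not NE [P2→S gives 11>3]
(C,Q): not NE [P1→B gives 7>0; P2→S gives 11>2]
(C,R): not NE [P1→A gives 7>1; P2→S gives 11>9]
(C,S): NE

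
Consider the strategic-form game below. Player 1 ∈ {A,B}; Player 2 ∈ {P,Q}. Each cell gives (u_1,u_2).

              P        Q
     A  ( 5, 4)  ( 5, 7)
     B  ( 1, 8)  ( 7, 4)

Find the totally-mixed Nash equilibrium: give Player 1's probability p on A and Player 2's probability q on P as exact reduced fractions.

P1 indiff ⇒ q·5+(1-q)·5 = q·1+(1-q)·7 ⇒ q(4) = (1-q)(2) ⇒ q = 1/3
P2 indiff ⇒ p·4+(1-p)·8 = p·7+(1-p)·4 ⇒ p(-3) = (1-p)(-4) ⇒ p = 4/7

(p,q) = (4/7, 1/3)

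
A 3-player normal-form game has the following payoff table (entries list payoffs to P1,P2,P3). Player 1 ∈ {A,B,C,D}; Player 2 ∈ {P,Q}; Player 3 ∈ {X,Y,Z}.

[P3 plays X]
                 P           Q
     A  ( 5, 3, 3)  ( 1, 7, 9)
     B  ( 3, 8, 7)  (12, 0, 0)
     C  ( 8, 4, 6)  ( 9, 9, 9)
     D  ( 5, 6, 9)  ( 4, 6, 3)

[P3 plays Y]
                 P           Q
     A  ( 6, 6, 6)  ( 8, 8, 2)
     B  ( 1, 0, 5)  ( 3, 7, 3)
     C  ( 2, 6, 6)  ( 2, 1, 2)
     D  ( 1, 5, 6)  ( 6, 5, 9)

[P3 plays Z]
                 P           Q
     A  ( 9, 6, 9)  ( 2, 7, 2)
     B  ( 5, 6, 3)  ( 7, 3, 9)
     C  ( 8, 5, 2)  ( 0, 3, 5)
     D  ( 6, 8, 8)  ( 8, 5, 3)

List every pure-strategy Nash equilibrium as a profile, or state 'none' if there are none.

No pure NE.

(A,P,X): not NE [P1→C gives 8>5; P2→Q gives 7>3; P3→Z gives 9>3]
(A,P,Y): not NE [P2→Q gives 8>6; P3→Z gives 9>6]
(A,P,Z): not NE [P2→Q gives 7>6]
(A,Q,X): not NE [P1→B gives 12>1]
(A,Q,Y): not NE [P3→X gives 9>2]
(A,Q,Z): not NE [P1→D gives 8>2; P3→X gives 9>2]
(B,P,X): not NE [P1→C gives 8>3]
(B,P,Y): not NE [P1→A gives 6>1; P2→Q gives 7>0; P3→X gives 7>5]
(B,P,Z): not NE [P1→A gives 9>5; P3→X gives 7>3]
(B,Q,X): not NE [P2→P gives 8>0; P3→Z gives 9>0]
(B,Q,Y): not NE [P1→A gives 8>3; P3→Z gives 9>3]
(B,Q,Z): not NE [P1→D gives 8>7; P2→P gives 6>3]
(C,P,X): not NE [P2→Q gives 9>4]
(C,P,Y): not NE [P1→A gives 6>2]
(C,P,Z): not NE [P1→A gives 9>8; P3→Y gives 6>2]
(C,Q,X): not NE [P1→B gives 12>9]
(C,Q,Y): not NE [P1→A gives 8>2; P2→P gives 6>1; P3→X gives 9>2]
(C,Q,Z): not NE [P1→D gives 8>0; P2→P gives 5>3; P3→X gives 9>5]
(D,P,X): not NE [P1→C gives 8>5]
(D,P,Y): not NE [P1→A gives 6>1; P3→X gives 9>6]
(D,P,Z): not NE [P1→A gives 9>6; P3→X gives 9>8]
(D,Q,X): not NE [P1→B gives 12>4; P3→Y gives 9>3]
(D,Q,Y): not NE [P1→A gives 8>6]
(D,Q,Z): not NE [P2→P gives 8>5; P3→Y gives 9>3]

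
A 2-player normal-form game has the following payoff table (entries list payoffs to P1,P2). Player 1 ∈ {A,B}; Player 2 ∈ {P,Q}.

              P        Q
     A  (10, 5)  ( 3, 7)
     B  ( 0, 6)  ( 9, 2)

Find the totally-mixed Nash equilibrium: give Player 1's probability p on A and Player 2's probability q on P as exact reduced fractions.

p=2/3, q=3/8

P1 indiff ⇒ q·10+(1-q)·3 = q·0+(1-q)·9 ⇒ q(10) = (1-q)(6) ⇒ q = 3/8
P2 indiff ⇒ p·5+(1-p)·6 = p·7+(1-p)·2 ⇒ p(-2) = (1-p)(-4) ⇒ p = 2/3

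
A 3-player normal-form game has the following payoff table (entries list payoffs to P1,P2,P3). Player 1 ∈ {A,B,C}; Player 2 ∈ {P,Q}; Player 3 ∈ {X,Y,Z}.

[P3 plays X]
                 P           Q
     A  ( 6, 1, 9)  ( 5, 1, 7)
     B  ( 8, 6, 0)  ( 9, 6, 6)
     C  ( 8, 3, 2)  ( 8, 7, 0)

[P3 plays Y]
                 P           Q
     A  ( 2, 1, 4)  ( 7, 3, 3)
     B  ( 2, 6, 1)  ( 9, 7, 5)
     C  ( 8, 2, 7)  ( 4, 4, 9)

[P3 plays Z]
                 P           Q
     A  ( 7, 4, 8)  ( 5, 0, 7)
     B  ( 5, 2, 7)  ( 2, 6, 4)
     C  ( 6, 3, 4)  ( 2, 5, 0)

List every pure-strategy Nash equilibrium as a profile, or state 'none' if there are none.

NE set: (B,Q,X)

(A,P,X): not NE [P1→C gives 8>6]
(A,P,Y): not NE [P1→C gives 8>2; P2→Q gives 3>1; P3→X gives 9>4]
(A,P,Z): not NE [P3→X gives 9>8]
(A,Q,X): not NE [P1→B gives 9>5]
(A,Q,Y): not NE [P1→B gives 9>7; P3→Z gives 7>3]
(A,Q,Z): not NE [P2→P gives 4>0]
(B,P,X): not NE [P3→Z gives 7>0]
(B,P,Y): not NE [P1→C gives 8>2; P2→Q gives 7>6; P3→Z gives 7>1]
(B,P,Z): not NE [P1→A gives 7>5; P2→Q gives 6>2]
(B,Q,X): NE
(B,Q,Y): not NE [P3→X gives 6>5]
(B,Q,Z): not NE [P1→A gives 5>2; P3→X gives 6>4]
(C,P,X): not NE [P2→Q gives 7>3; P3→Y gives 7>2]
(C,P,Y): not NE [P2→Q gives 4>2]
(C,P,Z): not NE [P1→A gives 7>6; P2→Q gives 5>3; P3→Y gives 7>4]
(C,Q,X): not NE [P1→B gives 9>8; P3→Y gives 9>0]
(C,Q,Y): not NE [P1→B gives 9>4]
(C,Q,Z): not NE [P1→A gives 5>2; P3→Y gives 9>0]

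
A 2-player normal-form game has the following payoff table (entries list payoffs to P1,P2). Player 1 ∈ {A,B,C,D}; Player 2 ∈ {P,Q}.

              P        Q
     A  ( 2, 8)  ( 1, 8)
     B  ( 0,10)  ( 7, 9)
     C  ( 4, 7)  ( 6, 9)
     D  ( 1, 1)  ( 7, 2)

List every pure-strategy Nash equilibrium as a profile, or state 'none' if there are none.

(A,P): not NE [P1→C gives 4>2]
(A,Q): not NE [P1→D gives 7>1]
(B,P): not NE [P1→C gives 4>0]
(B,Q): not NE [P2→P gives 10>9]
(C,P): not NE [P2→Q gives 9>7]
(C,Q): not NE [P1→D gives 7>6]
(D,P): not NE [P1→C gives 4>1; P2→Q gives 2>1]
(D,Q): NE

NE set: (D,Q)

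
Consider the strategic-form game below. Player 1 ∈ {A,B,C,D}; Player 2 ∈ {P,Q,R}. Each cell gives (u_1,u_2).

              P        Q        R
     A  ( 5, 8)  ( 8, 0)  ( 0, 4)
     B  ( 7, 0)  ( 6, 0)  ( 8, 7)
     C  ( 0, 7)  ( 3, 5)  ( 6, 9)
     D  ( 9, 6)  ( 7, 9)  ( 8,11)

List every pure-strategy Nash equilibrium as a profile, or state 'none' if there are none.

(A,P): not NE [P1→D gives 9>5]
(A,Q): not NE [P2→P gives 8>0]
(A,R): not NE [P1→D gives 8>0; P2→P gives 8>4]
(B,P): not NE [P1→D gives 9>7; P2→R gives 7>0]
(B,Q): not NE [P1→A gives 8>6; P2→R gives 7>0]
(B,R): NE
(C,P): not NE [P1→D gives 9>0; P2→R gives 9>7]
(C,Q): not NE [P1→A gives 8>3; P2→R gives 9>5]
(C,R): not NE [P1→D gives 8>6]
(D,P): not NE [P2→R gives 11>6]
(D,Q): not NE [P1→A gives 8>7; P2→R gives 11>9]
(D,R): NE

PSNE = {(B,R), (D,R)}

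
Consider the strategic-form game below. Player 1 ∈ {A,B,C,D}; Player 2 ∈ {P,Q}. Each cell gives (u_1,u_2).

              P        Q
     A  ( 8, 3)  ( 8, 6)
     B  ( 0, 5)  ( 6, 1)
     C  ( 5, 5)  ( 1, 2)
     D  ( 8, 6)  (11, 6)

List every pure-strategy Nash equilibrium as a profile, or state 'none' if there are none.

(A,P): not NE [P2→Q gives 6>3]
(A,Q): not NE [P1→D gives 11>8]
(B,P): not NE [P1→D gives 8>0]
(B,Q): not NE [P1→D gives 11>6; P2→P gives 5>1]
(C,P): not NE [P1→D gives 8>5]
(C,Q): not NE [P1→D gives 11>1; P2→P gives 5>2]
(D,P): NE
(D,Q): NE

Nash profiles: (D,P), (D,Q)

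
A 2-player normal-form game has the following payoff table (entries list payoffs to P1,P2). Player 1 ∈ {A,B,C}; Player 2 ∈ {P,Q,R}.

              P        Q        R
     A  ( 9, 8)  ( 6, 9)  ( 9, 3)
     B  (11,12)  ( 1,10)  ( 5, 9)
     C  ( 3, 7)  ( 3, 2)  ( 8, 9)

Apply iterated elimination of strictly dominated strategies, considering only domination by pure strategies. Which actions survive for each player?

Remaining: P1:{A,B} P2:{P,Q}

P1 drop C (A beats it: P:9>3 Q:6>3 R:9>8)
P2 drop R (P beats it: A:8>3 B:12>9)
P1→{A,B} P2→{P,Q}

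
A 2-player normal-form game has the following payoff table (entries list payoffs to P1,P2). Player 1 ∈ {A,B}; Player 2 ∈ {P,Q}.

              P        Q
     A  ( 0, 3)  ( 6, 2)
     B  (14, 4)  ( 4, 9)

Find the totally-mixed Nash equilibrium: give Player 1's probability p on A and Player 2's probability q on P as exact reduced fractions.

P1 indiff ⇒ q·0+(1-q)·6 = q·14+(1-q)·4 ⇒ q(-14) = (1-q)(-2) ⇒ q = 1/8
P2 indiff ⇒ p·3+(1-p)·4 = p·2+(1-p)·9 ⇒ p(1) = (1-p)(5) ⇒ p = 5/6

p=5/6, q=1/8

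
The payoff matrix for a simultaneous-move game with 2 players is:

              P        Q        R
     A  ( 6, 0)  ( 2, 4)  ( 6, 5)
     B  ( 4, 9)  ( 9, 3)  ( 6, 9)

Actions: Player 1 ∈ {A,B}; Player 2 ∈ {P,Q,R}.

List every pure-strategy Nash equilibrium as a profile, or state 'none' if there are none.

(A,P): not NE [P2→R gives 5>0]
(A,Q): not NE [P1→B gives 9>2; P2→R gives 5>4]
(A,R): NE
(B,P): not NE [P1→A gives 6>4]
(B,Q): not NE [P2→R gives 9>3]
(B,R): NE

Nash profiles: (A,R), (B,R)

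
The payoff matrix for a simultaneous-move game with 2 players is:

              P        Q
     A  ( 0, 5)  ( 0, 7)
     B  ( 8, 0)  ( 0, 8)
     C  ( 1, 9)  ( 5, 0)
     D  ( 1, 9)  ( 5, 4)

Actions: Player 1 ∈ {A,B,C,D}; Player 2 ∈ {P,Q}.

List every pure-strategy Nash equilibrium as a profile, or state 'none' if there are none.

Equilibria: none

(A,P): not NE [P1→B gives 8>0; P2→Q gives 7>5]
(A,Q): not NE [P1→D gives 5>0]
(B,P): not NE [P2→Q gives 8>0]
(B,Q): not NE [P1→D gives 5>0]
(C,P): not NE [P1→B gives 8>1]
(C,Q): not NE [P2→P gives 9>0]
(D,P): not NE [P1→B gives 8>1]
(D,Q): not NE [P2→P gives 9>4]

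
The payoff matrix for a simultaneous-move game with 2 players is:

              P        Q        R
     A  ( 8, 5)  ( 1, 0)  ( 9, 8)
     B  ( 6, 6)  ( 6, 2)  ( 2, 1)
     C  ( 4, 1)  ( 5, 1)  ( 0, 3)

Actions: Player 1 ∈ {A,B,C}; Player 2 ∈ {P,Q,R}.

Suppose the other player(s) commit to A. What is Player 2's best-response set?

u_2(P vs A) = 5
u_2(Q vs A) = 0
u_2(R vs A) = 8
max payoff 8 at {R}

P2 best: {R}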